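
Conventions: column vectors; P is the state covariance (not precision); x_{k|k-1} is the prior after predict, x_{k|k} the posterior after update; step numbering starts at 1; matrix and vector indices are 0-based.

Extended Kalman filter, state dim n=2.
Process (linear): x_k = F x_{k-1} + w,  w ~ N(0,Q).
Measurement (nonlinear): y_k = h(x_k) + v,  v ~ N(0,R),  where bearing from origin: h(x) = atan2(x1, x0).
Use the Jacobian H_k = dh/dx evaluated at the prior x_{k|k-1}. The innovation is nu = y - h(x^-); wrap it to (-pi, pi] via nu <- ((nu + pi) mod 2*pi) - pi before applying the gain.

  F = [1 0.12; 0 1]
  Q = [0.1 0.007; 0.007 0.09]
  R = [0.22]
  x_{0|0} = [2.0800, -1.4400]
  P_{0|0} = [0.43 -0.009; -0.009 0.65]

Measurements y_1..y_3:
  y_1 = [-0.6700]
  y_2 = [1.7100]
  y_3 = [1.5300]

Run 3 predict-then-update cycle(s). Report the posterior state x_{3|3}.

step 1: x^-=[1.9072, -1.4400]  P^-=[0.5372 0.0760; 0.0760 0.7400]  H_jac=[0.2521 0.3340]  S=[0.3495]  K=[0.4602; 0.7620]  nu=[-0.0233]  x^+=[1.8965, -1.4577]  P^+=[0.4632 -0.0465; -0.0465 0.5371]
step 2: x^-=[1.7216, -1.4577]  P^-=[0.5597 0.0249; 0.0249 0.6271]  H_jac=[0.2865 0.3383]  S=[0.3425]  K=[0.4927; 0.6402]  nu=[2.4126]  x^+=[2.9103, 0.0868]  P^+=[0.4766 -0.0831; -0.0831 0.4867]
step 3: x^-=[2.9207, 0.0868]  P^-=[0.5636 -0.0177; -0.0177 0.5767]  H_jac=[-0.0102 0.3421]  S=[0.2877]  K=[-0.0410; 0.6864]  nu=[1.5003]  x^+=[2.8592, 1.1166]  P^+=[0.5632 -0.0096; -0.0096 0.4412]

x_post = [2.8592, 1.1166]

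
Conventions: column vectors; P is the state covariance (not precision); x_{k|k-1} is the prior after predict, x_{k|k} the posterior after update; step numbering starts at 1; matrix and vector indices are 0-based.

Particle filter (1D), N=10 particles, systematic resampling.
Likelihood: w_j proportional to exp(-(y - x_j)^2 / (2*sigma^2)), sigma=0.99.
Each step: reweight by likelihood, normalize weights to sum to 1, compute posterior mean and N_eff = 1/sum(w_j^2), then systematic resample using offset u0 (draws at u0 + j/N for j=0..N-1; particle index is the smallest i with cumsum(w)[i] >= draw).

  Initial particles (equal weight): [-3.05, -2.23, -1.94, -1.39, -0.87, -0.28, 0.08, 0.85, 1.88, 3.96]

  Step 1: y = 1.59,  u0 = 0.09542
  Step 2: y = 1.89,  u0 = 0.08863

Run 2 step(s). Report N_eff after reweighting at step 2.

step 1: w=[0.0000, 0.0003, 0.0008, 0.0047, 0.0197, 0.0727, 0.1353, 0.3273, 0.4146, 0.0247]  mean=1.1201  Neff=3.2930  idx=[5, 6, 7, 7, 7, 8, 8, 8, 8, 9]
step 2: w=[0.0148, 0.0307, 0.0941, 0.0941, 0.0941, 0.1634, 0.1634, 0.1634, 0.1634, 0.0184]  mean=1.5401  Neff=7.4118  idx=[2, 3, 4, 5, 5, 6, 7, 7, 8, 9]

N_eff = 7.4118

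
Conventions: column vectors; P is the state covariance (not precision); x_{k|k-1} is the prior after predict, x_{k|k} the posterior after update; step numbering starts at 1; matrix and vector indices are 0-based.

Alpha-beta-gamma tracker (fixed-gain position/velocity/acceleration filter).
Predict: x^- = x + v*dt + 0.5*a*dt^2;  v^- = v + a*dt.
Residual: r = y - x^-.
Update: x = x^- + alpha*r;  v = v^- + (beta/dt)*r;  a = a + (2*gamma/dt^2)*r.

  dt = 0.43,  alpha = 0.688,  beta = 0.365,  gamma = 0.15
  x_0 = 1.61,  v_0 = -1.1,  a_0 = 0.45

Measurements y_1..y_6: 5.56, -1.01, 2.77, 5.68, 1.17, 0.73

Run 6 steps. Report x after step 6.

step 1: x_pred=1.1786  r=4.3814  x^+=4.1930  v^+=2.8126  a^+=7.5588
step 2: x_pred=6.1012  r=-7.1112  x^+=1.2087  v^+=0.0266  a^+=-3.9792
step 3: x_pred=0.8523  r=1.9177  x^+=2.1717  v^+=-0.0566  a^+=-0.8676
step 4: x_pred=2.0671  r=3.6129  x^+=4.5528  v^+=2.6371  a^+=4.9943
step 5: x_pred=6.1484  r=-4.9784  x^+=2.7233  v^+=0.5587  a^+=-3.0833
step 6: x_pred=2.6785  r=-1.9485  x^+=1.3379  v^+=-2.4210  a^+=-6.2447

x_post = 1.3379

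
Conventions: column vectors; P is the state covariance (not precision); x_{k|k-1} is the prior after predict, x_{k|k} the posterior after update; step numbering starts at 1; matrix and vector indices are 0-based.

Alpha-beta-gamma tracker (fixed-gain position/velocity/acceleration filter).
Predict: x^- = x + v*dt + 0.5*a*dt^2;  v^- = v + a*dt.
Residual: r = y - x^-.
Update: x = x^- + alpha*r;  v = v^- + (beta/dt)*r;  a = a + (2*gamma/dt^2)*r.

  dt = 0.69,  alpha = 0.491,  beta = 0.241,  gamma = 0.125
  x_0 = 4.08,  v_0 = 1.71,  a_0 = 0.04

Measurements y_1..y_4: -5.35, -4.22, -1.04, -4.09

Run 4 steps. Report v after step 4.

step 1: x_pred=5.2694  r=-10.6194  x^+=0.0553  v^+=-1.9715  a^+=-5.5363
step 2: x_pred=-2.6230  r=-1.5970  x^+=-3.4071  v^+=-6.3493  a^+=-6.3749
step 3: x_pred=-9.3057  r=8.2657  x^+=-5.2472  v^+=-7.8610  a^+=-2.0346
step 4: x_pred=-11.1556  r=7.0656  x^+=-7.6864  v^+=-6.7970  a^+=1.6756

v_post = -6.7970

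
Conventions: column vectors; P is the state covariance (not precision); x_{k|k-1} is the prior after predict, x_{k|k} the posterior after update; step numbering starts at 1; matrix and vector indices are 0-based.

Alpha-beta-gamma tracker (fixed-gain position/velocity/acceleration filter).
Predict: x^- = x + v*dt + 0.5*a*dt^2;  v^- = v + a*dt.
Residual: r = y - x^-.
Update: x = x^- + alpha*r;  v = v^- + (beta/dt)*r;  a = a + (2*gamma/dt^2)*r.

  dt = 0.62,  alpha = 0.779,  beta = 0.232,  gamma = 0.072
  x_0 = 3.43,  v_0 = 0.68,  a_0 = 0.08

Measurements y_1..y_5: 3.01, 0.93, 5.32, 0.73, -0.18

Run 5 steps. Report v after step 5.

v_post = -1.8288

step 1: x_pred=3.8670  r=-0.8570  x^+=3.1994  v^+=0.4089  a^+=-0.2410
step 2: x_pred=3.4066  r=-2.4766  x^+=1.4773  v^+=-0.6672  a^+=-1.1688
step 3: x_pred=0.8390  r=4.4810  x^+=4.3297  v^+=0.2849  a^+=0.5098
step 4: x_pred=4.6043  r=-3.8743  x^+=1.5862  v^+=-0.8488  a^+=-0.9415
step 5: x_pred=0.8790  r=-1.0590  x^+=0.0540  v^+=-1.8288  a^+=-1.3382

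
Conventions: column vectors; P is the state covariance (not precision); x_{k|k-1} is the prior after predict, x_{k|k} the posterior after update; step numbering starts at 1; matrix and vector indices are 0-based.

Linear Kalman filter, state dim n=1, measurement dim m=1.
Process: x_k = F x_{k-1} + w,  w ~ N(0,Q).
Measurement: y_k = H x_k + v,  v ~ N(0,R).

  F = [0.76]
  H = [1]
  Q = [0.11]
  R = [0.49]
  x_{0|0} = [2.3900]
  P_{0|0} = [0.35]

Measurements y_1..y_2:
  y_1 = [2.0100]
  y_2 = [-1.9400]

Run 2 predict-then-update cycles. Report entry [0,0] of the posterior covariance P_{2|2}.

step 1: x^-=[1.8164]  P^-=[0.3122]  S=[0.8022]  K=[0.3891]  nu=[0.1936]  x^+=[1.8917]  P^+=[0.1907]
step 2: x^-=[1.4377]  P^-=[0.2201]  S=[0.7101]  K=[0.3100]  nu=[-3.3777]  x^+=[0.3906]  P^+=[0.1519]

P_post[0,0] = 0.1519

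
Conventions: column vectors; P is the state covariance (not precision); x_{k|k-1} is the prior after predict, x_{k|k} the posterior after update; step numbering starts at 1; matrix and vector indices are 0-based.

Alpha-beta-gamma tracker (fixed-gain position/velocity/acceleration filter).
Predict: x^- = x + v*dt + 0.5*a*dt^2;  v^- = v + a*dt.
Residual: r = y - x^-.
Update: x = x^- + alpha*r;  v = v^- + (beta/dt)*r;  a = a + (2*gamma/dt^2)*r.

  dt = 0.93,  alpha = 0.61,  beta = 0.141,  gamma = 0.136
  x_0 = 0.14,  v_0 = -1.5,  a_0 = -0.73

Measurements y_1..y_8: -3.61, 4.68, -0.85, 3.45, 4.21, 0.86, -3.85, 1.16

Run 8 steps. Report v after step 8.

step 1: x_pred=-1.5707  r=-2.0393  x^+=-2.8147  v^+=-2.4881  a^+=-1.3713
step 2: x_pred=-5.7216  r=10.4016  x^+=0.6234  v^+=-2.1864  a^+=1.8998
step 3: x_pred=-0.5884  r=-0.2616  x^+=-0.7480  v^+=-0.4592  a^+=1.8176
step 4: x_pred=-0.3890  r=3.8390  x^+=1.9528  v^+=1.8132  a^+=3.0249
step 5: x_pred=4.9471  r=-0.7371  x^+=4.4975  v^+=4.5146  a^+=2.7931
step 6: x_pred=9.9039  r=-9.0439  x^+=4.3871  v^+=5.7410  a^+=-0.0511
step 7: x_pred=9.7041  r=-13.5541  x^+=1.4361  v^+=3.6385  a^+=-4.3137
step 8: x_pred=2.9544  r=-1.7944  x^+=1.8598  v^+=-0.6454  a^+=-4.8780

v_post = -0.6454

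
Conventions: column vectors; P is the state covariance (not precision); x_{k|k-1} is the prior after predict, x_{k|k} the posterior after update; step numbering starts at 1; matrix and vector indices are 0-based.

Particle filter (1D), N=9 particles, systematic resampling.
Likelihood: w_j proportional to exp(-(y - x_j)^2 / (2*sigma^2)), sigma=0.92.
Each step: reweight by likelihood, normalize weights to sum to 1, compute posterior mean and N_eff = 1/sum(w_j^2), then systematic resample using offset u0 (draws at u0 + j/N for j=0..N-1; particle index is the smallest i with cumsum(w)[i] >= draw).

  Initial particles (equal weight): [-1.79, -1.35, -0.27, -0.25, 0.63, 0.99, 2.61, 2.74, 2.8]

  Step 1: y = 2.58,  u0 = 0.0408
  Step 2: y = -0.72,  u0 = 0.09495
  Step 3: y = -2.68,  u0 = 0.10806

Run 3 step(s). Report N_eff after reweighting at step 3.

step 1: w=[0.0000, 0.0000, 0.0025, 0.0027, 0.0320, 0.0680, 0.3025, 0.2981, 0.2941]  mean=2.5161  Neff=3.6686  idx=[5, 6, 6, 6, 7, 7, 8, 8, 8]
step 2: w=[0.9571, 0.0077, 0.0077, 0.0077, 0.0046, 0.0046, 0.0036, 0.0036, 0.0036]  mean=1.0628  Neff=1.0914  idx=[0, 0, 0, 0, 0, 0, 0, 0, 4]
step 3: w=[0.1250, 0.1250, 0.1250, 0.1250, 0.1250, 0.1250, 0.1250, 0.1250, 0.0000]  mean=0.9900  Neff=8.0002  idx=[0, 1, 2, 3, 4, 5, 6, 7, 7]

N_eff = 8.0002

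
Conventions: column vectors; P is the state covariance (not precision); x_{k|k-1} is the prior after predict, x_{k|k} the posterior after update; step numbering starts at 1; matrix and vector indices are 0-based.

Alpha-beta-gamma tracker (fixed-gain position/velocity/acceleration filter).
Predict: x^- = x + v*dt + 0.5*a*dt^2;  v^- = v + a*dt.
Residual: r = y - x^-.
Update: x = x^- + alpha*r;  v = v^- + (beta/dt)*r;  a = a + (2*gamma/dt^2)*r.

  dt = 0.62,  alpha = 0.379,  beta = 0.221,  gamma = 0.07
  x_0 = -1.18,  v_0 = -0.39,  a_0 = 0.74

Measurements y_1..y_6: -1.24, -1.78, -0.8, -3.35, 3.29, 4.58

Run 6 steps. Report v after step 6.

step 1: x_pred=-1.2796  r=0.0396  x^+=-1.2646  v^+=0.0829  a^+=0.7544
step 2: x_pred=-1.0682  r=-0.7118  x^+=-1.3380  v^+=0.2969  a^+=0.4952
step 3: x_pred=-1.0587  r=0.2587  x^+=-0.9607  v^+=0.6961  a^+=0.5894
step 4: x_pred=-0.4158  r=-2.9342  x^+=-1.5278  v^+=0.0156  a^+=-0.4793
step 5: x_pred=-1.6103  r=4.9003  x^+=0.2469  v^+=1.4652  a^+=1.3054
step 6: x_pred=1.4063  r=3.1737  x^+=2.6091  v^+=3.4058  a^+=2.4613

v_post = 3.4058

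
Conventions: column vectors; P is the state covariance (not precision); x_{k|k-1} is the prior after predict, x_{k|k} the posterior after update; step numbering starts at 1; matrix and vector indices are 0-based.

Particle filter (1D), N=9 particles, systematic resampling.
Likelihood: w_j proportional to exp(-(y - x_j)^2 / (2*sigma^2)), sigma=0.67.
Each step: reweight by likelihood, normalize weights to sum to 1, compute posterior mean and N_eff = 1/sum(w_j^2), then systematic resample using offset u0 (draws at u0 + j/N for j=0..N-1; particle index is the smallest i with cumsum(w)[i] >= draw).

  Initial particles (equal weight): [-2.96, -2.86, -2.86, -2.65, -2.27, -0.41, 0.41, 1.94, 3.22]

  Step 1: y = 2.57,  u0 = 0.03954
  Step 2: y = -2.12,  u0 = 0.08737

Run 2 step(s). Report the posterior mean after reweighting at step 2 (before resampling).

post_mean = 1.9400

step 1: w=[0.0000, 0.0000, 0.0000, 0.0000, 0.0000, 0.0000, 0.0043, 0.5049, 0.4907]  mean=2.5614  Neff=2.0172  idx=[7, 7, 7, 7, 7, 8, 8, 8, 8]
step 2: w=[0.2000, 0.2000, 0.2000, 0.2000, 0.2000, 0.0000, 0.0000, 0.0000, 0.0000]  mean=1.9400  Neff=5.0000  idx=[0, 0, 1, 2, 2, 3, 3, 4, 4]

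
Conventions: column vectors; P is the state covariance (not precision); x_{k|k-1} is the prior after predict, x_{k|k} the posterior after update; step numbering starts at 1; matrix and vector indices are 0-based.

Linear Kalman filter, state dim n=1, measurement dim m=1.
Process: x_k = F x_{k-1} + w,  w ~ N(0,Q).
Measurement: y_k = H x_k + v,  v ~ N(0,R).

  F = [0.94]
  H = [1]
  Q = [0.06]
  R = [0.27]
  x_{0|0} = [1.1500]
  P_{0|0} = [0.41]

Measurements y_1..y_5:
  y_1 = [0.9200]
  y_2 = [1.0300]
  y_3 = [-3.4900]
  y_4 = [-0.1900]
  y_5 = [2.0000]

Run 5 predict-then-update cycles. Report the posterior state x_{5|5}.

x_post = [0.3821]

step 1: x^-=[1.0810]  P^-=[0.4223]  S=[0.6923]  K=[0.6100]  nu=[-0.1610]  x^+=[0.9828]  P^+=[0.1647]
step 2: x^-=[0.9238]  P^-=[0.2055]  S=[0.4755]  K=[0.4322]  nu=[0.1062]  x^+=[0.9697]  P^+=[0.1167]
step 3: x^-=[0.9115]  P^-=[0.1631]  S=[0.4331]  K=[0.3766]  nu=[-4.4015]  x^+=[-0.7461]  P^+=[0.1017]
step 4: x^-=[-0.7013]  P^-=[0.1498]  S=[0.4198]  K=[0.3569]  nu=[0.5113]  x^+=[-0.5188]  P^+=[0.0964]
step 5: x^-=[-0.4877]  P^-=[0.1451]  S=[0.4151]  K=[0.3496]  nu=[2.4877]  x^+=[0.3821]  P^+=[0.0944]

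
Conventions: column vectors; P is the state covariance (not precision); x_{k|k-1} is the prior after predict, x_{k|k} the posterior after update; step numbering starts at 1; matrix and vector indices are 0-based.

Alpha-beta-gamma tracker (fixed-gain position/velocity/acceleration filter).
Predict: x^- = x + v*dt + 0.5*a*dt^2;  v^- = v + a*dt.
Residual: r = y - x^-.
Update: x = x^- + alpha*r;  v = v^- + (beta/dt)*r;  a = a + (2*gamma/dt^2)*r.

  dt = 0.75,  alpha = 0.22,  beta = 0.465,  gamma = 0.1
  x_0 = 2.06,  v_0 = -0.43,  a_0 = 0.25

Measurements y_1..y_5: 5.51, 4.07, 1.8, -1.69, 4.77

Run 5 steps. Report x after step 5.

x_post = 1.1402

step 1: x_pred=1.8078  r=3.7022  x^+=2.6223  v^+=2.0529  a^+=1.5663
step 2: x_pred=4.6025  r=-0.5325  x^+=4.4853  v^+=2.8975  a^+=1.3770
step 3: x_pred=7.0457  r=-5.2457  x^+=5.8917  v^+=0.6779  a^+=-0.4881
step 4: x_pred=6.2628  r=-7.9528  x^+=4.5132  v^+=-4.6189  a^+=-3.3158
step 5: x_pred=0.1164  r=4.6536  x^+=1.1402  v^+=-4.2206  a^+=-1.6612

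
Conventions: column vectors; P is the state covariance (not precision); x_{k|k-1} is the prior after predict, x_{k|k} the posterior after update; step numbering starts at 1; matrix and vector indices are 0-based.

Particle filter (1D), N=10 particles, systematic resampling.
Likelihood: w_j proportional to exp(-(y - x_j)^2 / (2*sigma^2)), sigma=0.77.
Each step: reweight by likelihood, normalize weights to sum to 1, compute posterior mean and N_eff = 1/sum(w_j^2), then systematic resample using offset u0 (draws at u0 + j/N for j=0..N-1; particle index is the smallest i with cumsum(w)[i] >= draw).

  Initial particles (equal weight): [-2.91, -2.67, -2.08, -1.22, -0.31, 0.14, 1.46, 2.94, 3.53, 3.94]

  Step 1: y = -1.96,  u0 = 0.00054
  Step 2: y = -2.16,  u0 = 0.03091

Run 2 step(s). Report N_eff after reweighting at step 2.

N_eff = 9.3488

step 1: w=[0.1631, 0.2283, 0.3450, 0.2200, 0.0352, 0.0085, 0.0000, 0.0000, 0.0000, 0.0000]  mean=-2.0797  Neff=4.0416  idx=[0, 0, 1, 1, 2, 2, 2, 2, 3, 3]
step 2: w=[0.0800, 0.0800, 0.1032, 0.1032, 0.1279, 0.1279, 0.1279, 0.1279, 0.0610, 0.0610]  mean=-2.2297  Neff=9.3488  idx=[0, 1, 2, 3, 4, 5, 6, 6, 7, 8]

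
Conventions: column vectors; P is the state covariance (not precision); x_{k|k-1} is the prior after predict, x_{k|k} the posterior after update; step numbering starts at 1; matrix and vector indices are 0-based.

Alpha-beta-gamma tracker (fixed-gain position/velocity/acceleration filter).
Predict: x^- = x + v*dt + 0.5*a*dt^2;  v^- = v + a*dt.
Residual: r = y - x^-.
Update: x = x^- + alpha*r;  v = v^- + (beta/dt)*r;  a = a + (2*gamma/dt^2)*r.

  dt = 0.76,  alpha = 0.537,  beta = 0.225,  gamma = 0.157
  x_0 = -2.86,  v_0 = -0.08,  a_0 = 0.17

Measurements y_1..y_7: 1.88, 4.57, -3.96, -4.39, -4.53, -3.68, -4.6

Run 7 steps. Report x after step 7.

x_post = -9.5482

step 1: x_pred=-2.8717  r=4.7517  x^+=-0.3200  v^+=1.4560  a^+=2.7532
step 2: x_pred=1.5816  r=2.9884  x^+=3.1864  v^+=4.4331  a^+=4.3777
step 3: x_pred=7.8198  r=-11.7798  x^+=1.4940  v^+=4.2727  a^+=-2.0261
step 4: x_pred=4.1562  r=-8.5462  x^+=-0.4331  v^+=0.2028  a^+=-6.6720
step 5: x_pred=-2.2059  r=-2.3241  x^+=-3.4539  v^+=-5.5560  a^+=-7.9355
step 6: x_pred=-9.9683  r=6.2883  x^+=-6.5915  v^+=-9.7254  a^+=-4.5170
step 7: x_pred=-15.2873  r=10.6873  x^+=-9.5482  v^+=-9.9943  a^+=1.2929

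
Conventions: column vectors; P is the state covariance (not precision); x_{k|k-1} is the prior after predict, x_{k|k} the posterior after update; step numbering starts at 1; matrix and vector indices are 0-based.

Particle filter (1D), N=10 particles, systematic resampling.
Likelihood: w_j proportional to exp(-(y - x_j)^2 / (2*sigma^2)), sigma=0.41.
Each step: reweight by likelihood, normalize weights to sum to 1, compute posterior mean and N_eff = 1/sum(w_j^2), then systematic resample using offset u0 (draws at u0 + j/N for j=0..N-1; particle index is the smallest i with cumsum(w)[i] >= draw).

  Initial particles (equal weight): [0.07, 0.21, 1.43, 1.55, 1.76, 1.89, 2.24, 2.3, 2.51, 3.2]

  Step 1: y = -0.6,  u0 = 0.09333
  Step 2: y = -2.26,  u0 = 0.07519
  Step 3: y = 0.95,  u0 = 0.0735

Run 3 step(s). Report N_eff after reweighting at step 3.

N_eff = 9.3504

step 1: w=[0.6494, 0.3506, 0.0000, 0.0000, 0.0000, 0.0000, 0.0000, 0.0000, 0.0000, 0.0000]  mean=0.1191  Neff=1.8362  idx=[0, 0, 0, 0, 0, 0, 1, 1, 1, 1]
step 2: w=[0.1529, 0.1529, 0.1529, 0.1529, 0.1529, 0.1529, 0.0207, 0.0207, 0.0207, 0.0207]  mean=0.0816  Neff=7.0467  idx=[0, 1, 1, 2, 3, 3, 4, 5, 5, 8]
step 3: w=[0.0912, 0.0912, 0.0912, 0.0912, 0.0912, 0.0912, 0.0912, 0.0912, 0.0912, 0.1791]  mean=0.0951  Neff=9.3504  idx=[0, 1, 2, 4, 5, 6, 7, 8, 9, 9]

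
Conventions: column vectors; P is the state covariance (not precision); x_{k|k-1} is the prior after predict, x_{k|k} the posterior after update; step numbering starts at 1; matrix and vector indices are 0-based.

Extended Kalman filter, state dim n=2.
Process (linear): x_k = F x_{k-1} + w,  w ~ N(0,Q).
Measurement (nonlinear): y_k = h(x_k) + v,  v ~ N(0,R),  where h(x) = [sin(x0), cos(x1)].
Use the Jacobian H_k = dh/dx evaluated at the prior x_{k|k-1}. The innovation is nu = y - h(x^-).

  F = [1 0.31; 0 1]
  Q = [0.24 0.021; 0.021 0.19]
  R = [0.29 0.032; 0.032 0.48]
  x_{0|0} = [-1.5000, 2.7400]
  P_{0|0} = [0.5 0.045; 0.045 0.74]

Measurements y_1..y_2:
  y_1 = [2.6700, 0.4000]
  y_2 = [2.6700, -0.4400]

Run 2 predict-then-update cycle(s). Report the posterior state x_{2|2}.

x_post = [1.1124, 1.9868]

step 1: x^-=[-0.6506, 2.7400]  P^-=[0.8390 0.2954; 0.2954 0.9300]  H_jac=[0.7957 0.0000; 0.0000 -0.3909]  S=[0.8212 -0.0599; -0.0599 0.6221]  K=[0.8051 -0.1081; 0.2453 -0.5607]  nu=[3.2757, 1.3204]  x^+=[1.8437, 2.8032]  P^+=[0.2891 0.0669; 0.0669 0.6685]
step 2: x^-=[2.7127, 2.8032]  P^-=[0.6348 0.2951; 0.2951 0.8585]  H_jac=[-0.9094 0.0000; 0.0000 -0.3320]  S=[0.8150 0.1211; 0.1211 0.5746]  K=[-0.7051 -0.0219; -0.2639 -0.4404]  nu=[2.2542, 0.5033]  x^+=[1.1124, 1.9868]  P^+=[0.2256 0.0996; 0.0996 0.6622]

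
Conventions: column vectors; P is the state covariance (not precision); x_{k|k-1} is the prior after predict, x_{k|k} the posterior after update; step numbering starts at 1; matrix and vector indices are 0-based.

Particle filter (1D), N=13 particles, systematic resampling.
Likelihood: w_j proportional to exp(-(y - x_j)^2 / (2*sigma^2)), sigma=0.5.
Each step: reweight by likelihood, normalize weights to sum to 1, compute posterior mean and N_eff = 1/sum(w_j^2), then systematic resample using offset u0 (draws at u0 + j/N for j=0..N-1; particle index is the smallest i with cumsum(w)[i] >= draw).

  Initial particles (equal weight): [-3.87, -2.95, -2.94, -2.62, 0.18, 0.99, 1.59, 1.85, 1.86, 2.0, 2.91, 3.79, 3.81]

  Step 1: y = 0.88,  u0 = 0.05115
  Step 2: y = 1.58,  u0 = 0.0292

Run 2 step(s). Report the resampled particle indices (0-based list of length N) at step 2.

step 1: w=[0.0000, 0.0000, 0.0000, 0.0000, 0.1790, 0.4655, 0.1740, 0.0726, 0.0699, 0.0388, 0.0001, 0.0000, 0.0000]  mean=1.1121  Neff=3.4398  idx=[4, 4, 5, 5, 5, 5, 5, 5, 6, 6, 7, 8, 9]
step 2: w=[0.0027, 0.0027, 0.0669, 0.0669, 0.0669, 0.0669, 0.0669, 0.0669, 0.1342, 0.1342, 0.1160, 0.1147, 0.0943]  mean=1.4415  Neff=10.1662  idx=[2, 3, 4, 5, 6, 8, 8, 9, 9, 10, 11, 11, 12]

resampled_idx = [2, 3, 4, 5, 6, 8, 8, 9, 9, 10, 11, 11, 12]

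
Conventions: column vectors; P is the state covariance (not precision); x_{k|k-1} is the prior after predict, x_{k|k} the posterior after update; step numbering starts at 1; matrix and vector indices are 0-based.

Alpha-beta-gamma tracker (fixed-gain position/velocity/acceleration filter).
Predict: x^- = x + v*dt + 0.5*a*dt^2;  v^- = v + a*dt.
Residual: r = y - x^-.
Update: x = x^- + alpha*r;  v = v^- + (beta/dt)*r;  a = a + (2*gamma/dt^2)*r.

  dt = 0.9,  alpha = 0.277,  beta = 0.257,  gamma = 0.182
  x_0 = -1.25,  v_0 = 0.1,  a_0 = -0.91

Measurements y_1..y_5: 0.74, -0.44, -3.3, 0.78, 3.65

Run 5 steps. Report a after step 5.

step 1: x_pred=-1.5286  r=2.2686  x^+=-0.9002  v^+=-0.0712  a^+=0.1094
step 2: x_pred=-0.9199  r=0.4799  x^+=-0.7870  v^+=0.1643  a^+=0.3251
step 3: x_pred=-0.5074  r=-2.7926  x^+=-1.2810  v^+=-0.3405  a^+=-0.9298
step 4: x_pred=-1.9640  r=2.7440  x^+=-1.2039  v^+=-0.3938  a^+=0.3033
step 5: x_pred=-1.4355  r=5.0855  x^+=-0.0268  v^+=1.3313  a^+=2.5886

a_post = 2.5886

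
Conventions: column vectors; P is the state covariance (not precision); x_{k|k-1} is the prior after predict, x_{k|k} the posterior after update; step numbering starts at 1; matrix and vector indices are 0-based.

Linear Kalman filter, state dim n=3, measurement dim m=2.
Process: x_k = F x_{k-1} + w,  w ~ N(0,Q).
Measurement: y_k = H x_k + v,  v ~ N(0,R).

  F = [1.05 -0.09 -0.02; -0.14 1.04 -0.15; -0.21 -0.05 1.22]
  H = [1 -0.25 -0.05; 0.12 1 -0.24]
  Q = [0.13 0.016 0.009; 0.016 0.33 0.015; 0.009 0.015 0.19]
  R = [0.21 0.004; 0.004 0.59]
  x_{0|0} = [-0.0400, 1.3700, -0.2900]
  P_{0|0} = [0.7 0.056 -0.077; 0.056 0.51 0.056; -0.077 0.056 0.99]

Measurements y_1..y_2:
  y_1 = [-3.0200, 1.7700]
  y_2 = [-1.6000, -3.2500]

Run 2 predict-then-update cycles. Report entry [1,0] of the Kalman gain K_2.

step 1: x^-=[-0.1595, 1.4739, -0.4139]  P^-=[0.8991 -0.0583 -0.2741; -0.0583 0.8806 -0.1017; -0.2741 -0.1017 1.7295]  S=[1.2225 -0.0776; -0.0776 1.6338]  K=[0.7654 0.1070; -0.1893 0.5407; -0.2964 -0.3506]  nu=[-2.5127, 0.2159]  x^+=[-2.0597, 2.0662, 0.2553]  P^+=[0.1769 0.0548 0.0412; 0.0548 0.3433 0.1320; 0.0412 0.1320 1.4374]
step 2: x^-=[-2.3537, 2.3989, 0.6406]  P^-=[0.3168 0.0154 -0.0268; 0.0154 0.6817 -0.1095; -0.0268 -0.1095 2.3020]  S=[0.5674 -0.0804; -0.0804 1.4667]  K=[0.5641 0.0717; -0.1965 0.4732; -0.2681 -0.4682]  nu=[1.3855, -5.2127]  x^+=[-1.9460, -0.3401, 2.7101]  P^+=[0.1352 0.0489 0.0855; 0.0489 0.3164 0.1828; 0.0855 0.1828 1.9598]

K[1,0] = -0.1965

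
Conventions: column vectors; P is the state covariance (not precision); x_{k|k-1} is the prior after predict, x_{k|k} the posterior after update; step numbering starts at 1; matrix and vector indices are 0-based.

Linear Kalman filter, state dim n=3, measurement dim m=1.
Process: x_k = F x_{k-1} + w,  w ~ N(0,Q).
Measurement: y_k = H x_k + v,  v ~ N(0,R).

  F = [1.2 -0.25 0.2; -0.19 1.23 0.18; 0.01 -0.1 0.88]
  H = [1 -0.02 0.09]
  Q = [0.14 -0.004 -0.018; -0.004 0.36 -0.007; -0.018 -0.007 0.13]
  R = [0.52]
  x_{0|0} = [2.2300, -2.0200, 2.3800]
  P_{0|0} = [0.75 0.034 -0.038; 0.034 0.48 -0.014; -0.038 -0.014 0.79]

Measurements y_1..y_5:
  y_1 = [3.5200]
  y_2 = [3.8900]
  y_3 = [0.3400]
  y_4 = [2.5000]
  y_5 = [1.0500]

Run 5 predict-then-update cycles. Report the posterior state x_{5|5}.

x_post = [1.7297, 3.0744, 0.4119]

step 1: x^-=[3.6570, -2.4799, 2.3187]  P^-=[1.2444 -0.2519 0.1010; -0.2519 1.1194 0.0501; 0.1010 0.0501 0.7484]  S=[1.7990]  K=[0.6996; -0.1500; 0.0930]  nu=[-0.3953]  x^+=[3.3805, -2.4206, 2.2819]  P^+=[0.3640 -0.0632 -0.0161; -0.0632 1.0789 0.0752; -0.0161 0.0752 0.7328]
step 2: x^-=[5.1181, -3.2089, 2.2840]  P^-=[0.7835 -0.4764 0.1150; -0.4764 2.0931 0.0564; 0.1150 0.0564 0.6949]  S=[1.3495]  K=[0.5953; -0.3802; 0.1307]  nu=[-1.4978]  x^+=[4.2264, -2.6394, 2.0882]  P^+=[0.3052 -0.1709 0.0100; -0.1709 1.8980 0.1235; 0.0100 0.1235 0.6719]
step 3: x^-=[6.1492, -3.6736, 2.1438]  P^-=[0.8200 -0.8668 0.1532; -0.8668 3.3981 -0.0101; 0.1532 -0.0101 0.6481]  S=[1.4089]  K=[0.6041; -0.6641; 0.1503]  nu=[-6.0756]  x^+=[2.4788, 0.3612, 1.2307]  P^+=[0.3058 -0.3015 0.0253; -0.3015 2.7768 0.1305; 0.0253 0.1305 0.6163]
step 4: x^-=[3.1304, 0.1948, 1.0717]  P^-=[0.9586 -1.3341 0.1959; -1.3341 4.7889 -0.1263; 0.1959 -0.1263 0.6131]  S=[1.5746]  K=[0.6369; -0.9153; 0.1611]  nu=[-0.7230]  x^+=[2.6699, 0.8566, 0.9552]  P^+=[0.3198 -0.4161 0.0344; -0.4161 3.4698 0.1059; 0.0344 0.1059 0.5723]
step 5: x^-=[3.1808, 0.7182, 0.7816]  P^-=[1.0958 -1.7298 0.2352; -1.7298 5.8786 -0.2497; 0.2352 -0.2497 0.5907]  S=[1.7354]  K=[0.6636; -1.0775; 0.1691]  nu=[-2.1868]  x^+=[1.7297, 3.0744, 0.4119]  P^+=[0.3316 -0.4890 0.0405; -0.4890 3.8639 0.0664; 0.0405 0.0664 0.5411]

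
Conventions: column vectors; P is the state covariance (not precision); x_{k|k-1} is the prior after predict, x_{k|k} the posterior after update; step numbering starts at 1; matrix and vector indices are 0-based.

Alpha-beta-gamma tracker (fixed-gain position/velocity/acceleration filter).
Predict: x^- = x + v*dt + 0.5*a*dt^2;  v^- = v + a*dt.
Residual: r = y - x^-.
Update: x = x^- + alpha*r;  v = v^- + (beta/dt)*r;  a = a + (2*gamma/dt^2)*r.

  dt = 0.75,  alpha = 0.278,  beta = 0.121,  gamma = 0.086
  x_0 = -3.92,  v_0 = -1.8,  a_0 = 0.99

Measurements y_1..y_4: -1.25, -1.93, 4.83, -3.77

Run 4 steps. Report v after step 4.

v_post = 6.4562

step 1: x_pred=-4.9916  r=3.7416  x^+=-3.9514  v^+=-0.4539  a^+=2.1341
step 2: x_pred=-3.6916  r=1.7616  x^+=-3.2019  v^+=1.4309  a^+=2.6727
step 3: x_pred=-1.3770  r=6.2070  x^+=0.3486  v^+=4.4369  a^+=4.5707
step 4: x_pred=4.9617  r=-8.7317  x^+=2.5343  v^+=6.4562  a^+=1.9007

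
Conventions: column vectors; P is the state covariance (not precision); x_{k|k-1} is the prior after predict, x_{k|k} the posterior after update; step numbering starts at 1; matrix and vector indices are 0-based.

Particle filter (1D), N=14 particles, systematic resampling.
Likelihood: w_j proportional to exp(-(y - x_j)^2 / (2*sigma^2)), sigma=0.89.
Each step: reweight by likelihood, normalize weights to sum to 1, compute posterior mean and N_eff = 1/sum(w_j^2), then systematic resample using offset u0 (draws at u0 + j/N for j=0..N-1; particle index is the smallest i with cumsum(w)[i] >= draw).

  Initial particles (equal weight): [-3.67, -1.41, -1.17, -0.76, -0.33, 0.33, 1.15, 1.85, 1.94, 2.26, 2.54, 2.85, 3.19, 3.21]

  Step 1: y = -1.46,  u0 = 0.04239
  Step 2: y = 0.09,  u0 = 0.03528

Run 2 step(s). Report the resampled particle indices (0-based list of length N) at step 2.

resampled_idx = [1, 3, 4, 6, 7, 8, 9, 10, 10, 11, 12, 12, 13, 13]

step 1: w=[0.0138, 0.3006, 0.2856, 0.2210, 0.1345, 0.0398, 0.0041, 0.0003, 0.0002, 0.0000, 0.0000, 0.0000, 0.0000, 0.0000]  mean=-1.0021  Neff=4.1552  idx=[1, 1, 1, 1, 2, 2, 2, 2, 3, 3, 3, 4, 4, 5]
step 2: w=[0.0341, 0.0341, 0.0341, 0.0341, 0.0518, 0.0518, 0.0518, 0.0518, 0.0894, 0.0894, 0.0894, 0.1262, 0.1262, 0.1360]  mean=-0.6768  Neff=11.1499  idx=[1, 3, 4, 6, 7, 8, 9, 10, 10, 11, 12, 12, 13, 13]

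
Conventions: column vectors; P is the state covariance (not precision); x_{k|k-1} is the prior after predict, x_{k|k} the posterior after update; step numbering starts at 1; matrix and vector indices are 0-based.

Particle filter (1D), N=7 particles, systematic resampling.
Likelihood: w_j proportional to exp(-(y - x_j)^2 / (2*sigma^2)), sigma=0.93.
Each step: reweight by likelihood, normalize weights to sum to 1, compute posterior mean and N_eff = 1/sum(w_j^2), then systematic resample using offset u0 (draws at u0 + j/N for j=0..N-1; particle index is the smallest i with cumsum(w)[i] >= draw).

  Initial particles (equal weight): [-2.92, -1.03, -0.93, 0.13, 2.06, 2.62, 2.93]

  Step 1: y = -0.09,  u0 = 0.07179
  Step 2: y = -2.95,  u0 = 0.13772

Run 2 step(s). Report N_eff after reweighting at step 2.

N_eff = 4.1786

step 1: w=[0.0042, 0.2569, 0.2847, 0.4163, 0.0296, 0.0061, 0.0022]  mean=-0.4040  Neff=3.1123  idx=[1, 1, 2, 2, 3, 3, 3]
step 2: w=[0.2704, 0.2704, 0.2154, 0.2154, 0.0095, 0.0095, 0.0095]  mean=-0.9540  Neff=4.1786  idx=[0, 1, 1, 2, 2, 3, 6]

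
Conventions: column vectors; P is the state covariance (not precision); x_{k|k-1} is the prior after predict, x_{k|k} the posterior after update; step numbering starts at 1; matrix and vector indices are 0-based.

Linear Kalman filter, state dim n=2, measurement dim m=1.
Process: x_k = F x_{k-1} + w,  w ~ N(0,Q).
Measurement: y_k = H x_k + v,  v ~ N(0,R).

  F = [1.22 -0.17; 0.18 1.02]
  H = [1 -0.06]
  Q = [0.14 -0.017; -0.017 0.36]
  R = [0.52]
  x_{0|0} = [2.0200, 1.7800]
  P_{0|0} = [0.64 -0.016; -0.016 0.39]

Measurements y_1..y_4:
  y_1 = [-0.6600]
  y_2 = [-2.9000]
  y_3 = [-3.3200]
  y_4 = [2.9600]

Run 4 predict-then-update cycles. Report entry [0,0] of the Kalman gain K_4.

step 1: x^-=[2.1618, 2.1792]  P^-=[1.1105 0.0365; 0.0365 0.7806]  S=[1.6289]  K=[0.6804; -0.0063]  nu=[-2.6910]  x^+=[0.3308, 2.1963]  P^+=[0.3564 0.0435; 0.0435 0.7806]
step 2: x^-=[0.0303, 2.2998]  P^-=[0.6750 -0.0212; -0.0212 1.1996]  S=[1.2019]  K=[0.5627; -0.0776]  nu=[-2.7923]  x^+=[-1.5409, 2.5163]  P^+=[0.2945 0.0312; 0.0312 1.1924]
step 3: x^-=[-2.3077, 2.2893]  P^-=[0.5998 -0.1212; -0.1212 1.6216]  S=[1.1402]  K=[0.5324; -0.1916]  nu=[-0.8750]  x^+=[-2.7735, 2.4570]  P^+=[0.2766 -0.0049; -0.0049 1.5797]
step 4: x^-=[-3.8014, 2.0069]  P^-=[0.5993 -0.2361; -0.2361 2.0107]  S=[1.1549]  K=[0.5312; -0.3089]  nu=[6.8818]  x^+=[-0.1457, -0.1189]  P^+=[0.2734 -0.0466; -0.0466 1.9005]

K[0,0] = 0.5312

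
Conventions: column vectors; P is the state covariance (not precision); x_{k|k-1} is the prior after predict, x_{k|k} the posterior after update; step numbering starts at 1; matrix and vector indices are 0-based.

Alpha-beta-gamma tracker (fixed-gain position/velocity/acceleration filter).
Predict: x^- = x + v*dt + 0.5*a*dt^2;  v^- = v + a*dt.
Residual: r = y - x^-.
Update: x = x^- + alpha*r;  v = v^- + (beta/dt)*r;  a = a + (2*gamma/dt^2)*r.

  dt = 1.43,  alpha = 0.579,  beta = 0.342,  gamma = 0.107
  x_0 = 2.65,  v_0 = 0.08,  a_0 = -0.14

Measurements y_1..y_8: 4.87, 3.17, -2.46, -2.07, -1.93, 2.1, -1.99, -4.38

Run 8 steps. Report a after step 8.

step 1: x_pred=2.6213  r=2.2487  x^+=3.9233  v^+=0.4176  a^+=0.0953
step 2: x_pred=4.6179  r=-1.4479  x^+=3.7796  v^+=0.2076  a^+=-0.0562
step 3: x_pred=4.0191  r=-6.4791  x^+=0.2677  v^+=-1.4222  a^+=-0.7342
step 4: x_pred=-2.5168  r=0.4468  x^+=-2.2581  v^+=-2.3653  a^+=-0.6875
step 5: x_pred=-6.3435  r=4.4135  x^+=-3.7881  v^+=-2.2929  a^+=-0.2256
step 6: x_pred=-7.2976  r=9.3976  x^+=-1.8564  v^+=-0.3680  a^+=0.7579
step 7: x_pred=-1.6077  r=-0.3823  x^+=-1.8290  v^+=0.6243  a^+=0.7179
step 8: x_pred=-0.2023  r=-4.1777  x^+=-2.6212  v^+=0.6517  a^+=0.2807

a_post = 0.2807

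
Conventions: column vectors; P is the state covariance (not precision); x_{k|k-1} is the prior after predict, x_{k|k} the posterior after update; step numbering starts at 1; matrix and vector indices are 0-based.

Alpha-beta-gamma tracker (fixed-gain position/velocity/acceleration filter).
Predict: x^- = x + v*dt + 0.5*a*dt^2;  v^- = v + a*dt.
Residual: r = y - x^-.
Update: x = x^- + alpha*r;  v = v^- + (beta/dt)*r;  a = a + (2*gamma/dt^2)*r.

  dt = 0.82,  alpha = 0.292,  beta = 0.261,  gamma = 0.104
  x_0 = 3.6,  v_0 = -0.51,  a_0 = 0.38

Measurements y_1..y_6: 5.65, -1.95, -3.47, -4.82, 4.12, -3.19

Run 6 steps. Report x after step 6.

step 1: x_pred=3.3096  r=2.3404  x^+=3.9930  v^+=0.5465  a^+=1.1040
step 2: x_pred=4.8123  r=-6.7623  x^+=2.8377  v^+=-0.7006  a^+=-0.9879
step 3: x_pred=1.9311  r=-5.4011  x^+=0.3540  v^+=-3.2297  a^+=-2.6586
step 4: x_pred=-3.1882  r=-1.6318  x^+=-3.6647  v^+=-5.9292  a^+=-3.1634
step 5: x_pred=-9.5902  r=13.7102  x^+=-5.5868  v^+=-4.1593  a^+=1.0777
step 6: x_pred=-8.6352  r=5.4452  x^+=-7.0452  v^+=-1.5425  a^+=2.7621

x_post = -7.0452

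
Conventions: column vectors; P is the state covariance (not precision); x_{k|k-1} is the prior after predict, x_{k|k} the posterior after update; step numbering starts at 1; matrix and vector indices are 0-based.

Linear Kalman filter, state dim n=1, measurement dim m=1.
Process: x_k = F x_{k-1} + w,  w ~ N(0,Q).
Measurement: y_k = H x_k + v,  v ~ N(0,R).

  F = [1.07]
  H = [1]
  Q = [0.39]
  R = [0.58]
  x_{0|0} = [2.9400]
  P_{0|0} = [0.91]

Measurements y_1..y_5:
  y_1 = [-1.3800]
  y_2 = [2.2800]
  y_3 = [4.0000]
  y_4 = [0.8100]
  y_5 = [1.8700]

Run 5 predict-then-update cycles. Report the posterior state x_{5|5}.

step 1: x^-=[3.1458]  P^-=[1.4319]  S=[2.0119]  K=[0.7117]  nu=[-4.5258]  x^+=[-0.0753]  P^+=[0.4128]
step 2: x^-=[-0.0805]  P^-=[0.8626]  S=[1.4426]  K=[0.5979]  nu=[2.3605]  x^+=[1.3310]  P^+=[0.3468]
step 3: x^-=[1.4241]  P^-=[0.7871]  S=[1.3671]  K=[0.5757]  nu=[2.5759]  x^+=[2.9071]  P^+=[0.3339]
step 4: x^-=[3.1106]  P^-=[0.7723]  S=[1.3523]  K=[0.5711]  nu=[-2.3006]  x^+=[1.7967]  P^+=[0.3312]
step 5: x^-=[1.9225]  P^-=[0.7692]  S=[1.3492]  K=[0.5701]  nu=[-0.0525]  x^+=[1.8926]  P^+=[0.3307]

x_post = [1.8926]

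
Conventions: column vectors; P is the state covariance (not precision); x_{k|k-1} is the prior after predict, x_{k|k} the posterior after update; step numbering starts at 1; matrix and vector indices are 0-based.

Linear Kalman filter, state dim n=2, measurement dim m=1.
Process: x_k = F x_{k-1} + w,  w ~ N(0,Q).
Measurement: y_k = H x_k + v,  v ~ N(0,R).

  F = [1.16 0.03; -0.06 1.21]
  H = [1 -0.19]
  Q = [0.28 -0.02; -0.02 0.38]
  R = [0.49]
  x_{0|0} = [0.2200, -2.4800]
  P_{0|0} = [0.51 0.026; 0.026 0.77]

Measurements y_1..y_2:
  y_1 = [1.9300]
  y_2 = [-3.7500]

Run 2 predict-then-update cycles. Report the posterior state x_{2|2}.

step 1: x^-=[0.1808, -3.0140]  P^-=[0.9688 0.0089; 0.0089 1.5054]  S=[1.5097]  K=[0.6406; -0.1836]  nu=[1.1765]  x^+=[0.9344, -3.2300]  P^+=[0.3493 0.1864; 0.1864 1.4545]
step 2: x^-=[0.9871, -3.9643]  P^-=[0.7643 0.2698; 0.2698 2.4838]  S=[1.2414]  K=[0.5744; -0.1628]  nu=[-5.4903]  x^+=[-2.1663, -3.0705]  P^+=[0.3548 0.3859; 0.3859 2.4509]

x_post = [-2.1663, -3.0705]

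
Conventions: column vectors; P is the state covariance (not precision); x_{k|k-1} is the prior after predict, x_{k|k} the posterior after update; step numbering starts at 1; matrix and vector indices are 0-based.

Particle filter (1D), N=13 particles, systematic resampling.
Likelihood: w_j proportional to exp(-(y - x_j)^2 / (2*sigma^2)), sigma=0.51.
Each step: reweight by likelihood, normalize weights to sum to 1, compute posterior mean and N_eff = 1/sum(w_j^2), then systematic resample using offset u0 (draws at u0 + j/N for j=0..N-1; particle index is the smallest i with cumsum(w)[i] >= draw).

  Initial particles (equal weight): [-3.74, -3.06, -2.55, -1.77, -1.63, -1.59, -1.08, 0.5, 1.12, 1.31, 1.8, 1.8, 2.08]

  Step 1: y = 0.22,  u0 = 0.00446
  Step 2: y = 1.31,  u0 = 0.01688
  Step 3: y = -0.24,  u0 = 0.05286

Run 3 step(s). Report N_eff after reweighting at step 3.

N_eff = 6.9272

step 1: w=[0.0000, 0.0000, 0.0000, 0.0004, 0.0011, 0.0015, 0.0315, 0.6975, 0.1709, 0.0826, 0.0067, 0.0067, 0.0010]  mean=0.6357  Neff=1.9095  idx=[6, 7, 7, 7, 7, 7, 7, 7, 7, 7, 8, 8, 9]
step 2: w=[0.0000, 0.0523, 0.0523, 0.0523, 0.0523, 0.0523, 0.0523, 0.0523, 0.0523, 0.0523, 0.1723, 0.1723, 0.1847]  mean=0.8632  Neff=8.4689  idx=[1, 2, 4, 5, 7, 8, 10, 10, 10, 11, 11, 12, 12]
step 3: w=[0.1547, 0.1547, 0.1547, 0.1547, 0.1547, 0.1547, 0.0127, 0.0127, 0.0127, 0.0127, 0.0127, 0.0044, 0.0044]  mean=0.5463  Neff=6.9272  idx=[0, 0, 1, 1, 2, 2, 3, 3, 4, 4, 5, 5, 9]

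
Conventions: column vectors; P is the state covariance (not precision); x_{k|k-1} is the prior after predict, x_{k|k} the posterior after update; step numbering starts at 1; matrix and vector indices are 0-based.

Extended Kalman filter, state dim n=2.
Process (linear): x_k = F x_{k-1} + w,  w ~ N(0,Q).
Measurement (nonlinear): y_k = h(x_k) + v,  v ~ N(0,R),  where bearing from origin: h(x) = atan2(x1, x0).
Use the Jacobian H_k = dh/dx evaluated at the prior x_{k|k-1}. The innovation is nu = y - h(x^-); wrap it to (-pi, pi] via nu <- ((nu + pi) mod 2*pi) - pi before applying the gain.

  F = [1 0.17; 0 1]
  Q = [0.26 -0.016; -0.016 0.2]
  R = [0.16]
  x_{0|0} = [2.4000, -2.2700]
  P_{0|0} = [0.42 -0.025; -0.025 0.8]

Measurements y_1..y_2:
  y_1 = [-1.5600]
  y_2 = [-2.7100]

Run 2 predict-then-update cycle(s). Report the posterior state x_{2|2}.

step 1: x^-=[2.0141, -2.2700]  P^-=[0.6946 0.0950; 0.0950 1.0000]  H_jac=[0.2465 0.2187]  S=[0.2603]  K=[0.7376; 0.9302]  nu=[-0.7149]  x^+=[1.4867, -2.9351]  P^+=[0.5530 -0.0836; -0.0836 0.7748]
step 2: x^-=[0.9878, -2.9351]  P^-=[0.8070 0.0321; 0.0321 0.9748]  H_jac=[0.3060 0.1030]  S=[0.2479]  K=[1.0094; 0.4446]  nu=[-1.4638]  x^+=[-0.4898, -3.5858]  P^+=[0.5543 -0.0791; -0.0791 0.9258]

x_post = [-0.4898, -3.5858]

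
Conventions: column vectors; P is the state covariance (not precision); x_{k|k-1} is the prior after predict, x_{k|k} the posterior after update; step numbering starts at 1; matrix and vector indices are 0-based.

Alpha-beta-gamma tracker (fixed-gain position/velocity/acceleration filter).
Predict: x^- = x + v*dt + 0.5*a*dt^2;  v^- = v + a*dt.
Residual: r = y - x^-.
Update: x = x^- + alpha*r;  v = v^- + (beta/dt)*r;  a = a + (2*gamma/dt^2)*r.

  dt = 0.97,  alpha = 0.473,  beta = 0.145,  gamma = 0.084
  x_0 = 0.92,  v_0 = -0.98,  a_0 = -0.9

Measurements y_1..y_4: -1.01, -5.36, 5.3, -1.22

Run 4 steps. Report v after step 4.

v_post = -1.3172

step 1: x_pred=-0.4540  r=-0.5560  x^+=-0.7170  v^+=-1.9361  a^+=-0.9993
step 2: x_pred=-3.0651  r=-2.2949  x^+=-4.1506  v^+=-3.2485  a^+=-1.4090
step 3: x_pred=-7.9645  r=13.2645  x^+=-1.6904  v^+=-2.6324  a^+=0.9594
step 4: x_pred=-3.7925  r=2.5725  x^+=-2.5757  v^+=-1.3172  a^+=1.4187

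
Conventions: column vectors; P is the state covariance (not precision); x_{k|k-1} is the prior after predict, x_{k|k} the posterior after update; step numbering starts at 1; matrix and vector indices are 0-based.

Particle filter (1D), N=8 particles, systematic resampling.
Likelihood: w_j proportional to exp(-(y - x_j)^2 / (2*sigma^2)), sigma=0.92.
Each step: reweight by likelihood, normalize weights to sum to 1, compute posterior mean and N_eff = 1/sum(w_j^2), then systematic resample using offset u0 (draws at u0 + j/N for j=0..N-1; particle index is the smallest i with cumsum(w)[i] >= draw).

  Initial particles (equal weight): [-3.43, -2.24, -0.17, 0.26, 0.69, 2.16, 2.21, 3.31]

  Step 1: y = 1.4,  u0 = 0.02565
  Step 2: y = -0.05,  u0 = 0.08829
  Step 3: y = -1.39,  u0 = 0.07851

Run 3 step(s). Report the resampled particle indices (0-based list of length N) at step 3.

step 1: w=[0.0000, 0.0001, 0.0792, 0.1575, 0.2521, 0.2413, 0.2304, 0.0393]  mean=1.3619  Neff=4.8191  idx=[2, 3, 4, 4, 5, 5, 6, 6]
step 2: w=[0.2760, 0.2629, 0.2014, 0.2014, 0.0155, 0.0155, 0.0136, 0.0136]  mean=0.4267  Neff=4.4002  idx=[0, 0, 1, 1, 2, 2, 3, 5]
step 3: w=[0.2835, 0.2835, 0.1368, 0.1368, 0.0530, 0.0530, 0.0530, 0.0004]  mean=0.0853  Neff=4.8404  idx=[0, 0, 1, 1, 2, 2, 3, 6]

resampled_idx = [0, 0, 1, 1, 2, 2, 3, 6]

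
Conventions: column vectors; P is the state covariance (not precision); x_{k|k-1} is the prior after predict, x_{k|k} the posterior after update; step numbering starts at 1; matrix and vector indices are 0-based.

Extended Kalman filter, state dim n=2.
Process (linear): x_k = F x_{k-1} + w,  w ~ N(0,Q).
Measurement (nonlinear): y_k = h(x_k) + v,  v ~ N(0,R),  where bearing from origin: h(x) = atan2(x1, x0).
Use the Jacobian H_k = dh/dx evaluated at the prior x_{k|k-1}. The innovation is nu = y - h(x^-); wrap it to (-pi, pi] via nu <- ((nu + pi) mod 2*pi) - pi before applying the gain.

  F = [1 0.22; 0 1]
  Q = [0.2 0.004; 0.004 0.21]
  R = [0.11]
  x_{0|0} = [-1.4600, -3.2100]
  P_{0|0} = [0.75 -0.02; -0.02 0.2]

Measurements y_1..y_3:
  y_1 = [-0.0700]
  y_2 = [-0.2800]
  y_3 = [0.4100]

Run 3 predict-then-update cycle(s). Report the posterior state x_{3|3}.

x_post = [3.2281, -2.5304]

step 1: x^-=[-2.1662, -3.2100]  P^-=[0.9509 0.0280; 0.0280 0.4100]  H_jac=[0.2140 -0.1444]  S=[0.1604]  K=[1.2438; -0.3319]  nu=[2.0944]  x^+=[0.4388, -3.9051]  P^+=[0.7028 0.0942; 0.0942 0.3923]
step 2: x^-=[-0.4203, -3.9051]  P^-=[0.9632 0.1845; 0.1845 0.6023]  H_jac=[0.2531 -0.0272]  S=[0.1696]  K=[1.4078; 0.1786]  nu=[1.3980]  x^+=[1.5478, -3.6554]  P^+=[0.6270 0.1419; 0.1419 0.5969]
step 3: x^-=[0.7437, -3.6554]  P^-=[0.9183 0.2772; 0.2772 0.8069]  H_jac=[0.2627 0.0534]  S=[0.1835]  K=[1.3957; 0.6320]  nu=[1.7801]  x^+=[3.2281, -2.5304]  P^+=[0.5610 0.1154; 0.1154 0.7337]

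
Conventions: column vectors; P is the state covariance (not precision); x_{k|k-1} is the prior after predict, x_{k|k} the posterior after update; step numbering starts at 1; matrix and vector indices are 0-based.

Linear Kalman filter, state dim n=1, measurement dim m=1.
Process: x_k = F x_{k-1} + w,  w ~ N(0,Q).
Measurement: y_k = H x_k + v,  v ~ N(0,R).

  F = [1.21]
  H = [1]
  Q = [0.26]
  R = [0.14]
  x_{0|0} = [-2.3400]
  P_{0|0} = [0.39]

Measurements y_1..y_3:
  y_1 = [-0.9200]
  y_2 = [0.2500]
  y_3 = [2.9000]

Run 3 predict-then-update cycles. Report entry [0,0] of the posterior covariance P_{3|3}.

step 1: x^-=[-2.8314]  P^-=[0.8310]  S=[0.9710]  K=[0.8558]  nu=[1.9114]  x^+=[-1.1956]  P^+=[0.1198]
step 2: x^-=[-1.4467]  P^-=[0.4354]  S=[0.5754]  K=[0.7567]  nu=[1.6967]  x^+=[-0.1628]  P^+=[0.1059]
step 3: x^-=[-0.1970]  P^-=[0.4151]  S=[0.5551]  K=[0.7478]  nu=[3.0970]  x^+=[2.1189]  P^+=[0.1047]

P_post[0,0] = 0.1047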